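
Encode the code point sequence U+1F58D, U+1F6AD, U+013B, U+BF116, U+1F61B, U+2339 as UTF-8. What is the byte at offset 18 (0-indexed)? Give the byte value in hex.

0xE2

U+1F58D → 4-byte form F0 9F 96 8D at offsets 0–3.
U+1F6AD → 4-byte form F0 9F 9A AD at offsets 4–7.
U+013B → 2-byte form C4 BB at offsets 8–9.
U+BF116 → 4-byte form F2 BF 84 96 at offsets 10–13.
U+1F61B → 4-byte form F0 9F 98 9B at offsets 14–17.
U+2339 → 3-byte form E2 8C B9 at offsets 18–20.
Offset 18 falls in char 6's range; it's byte 1 of E2 8C B9 = 0xE2.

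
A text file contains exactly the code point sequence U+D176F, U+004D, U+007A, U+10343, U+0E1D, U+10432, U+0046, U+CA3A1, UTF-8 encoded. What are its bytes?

U+D176F: 4-byte form → F3 91 9D AF.
U+004D: 1-byte form → 4D.
U+007A: 1-byte form → 7A.
U+10343: 4-byte form → F0 90 8D 83.
U+0E1D: 3-byte form → E0 B8 9D.
U+10432: 4-byte form → F0 90 90 B2.
U+0046: 1-byte form → 46.
U+CA3A1: 4-byte form → F3 8A 8E A1.
Concatenated (22 bytes): F3 91 9D AF 4D 7A F0 90 8D 83 E0 B8 9D F0 90 90 B2 46 F3 8A 8E A1.

F3 91 9D AF 4D 7A F0 90 8D 83 E0 B8 9D F0 90 90 B2 46 F3 8A 8E A1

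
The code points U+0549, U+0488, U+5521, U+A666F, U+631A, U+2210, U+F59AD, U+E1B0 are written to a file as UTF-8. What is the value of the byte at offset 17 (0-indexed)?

U+0549 → 2-byte form D5 89 at offsets 0–1.
U+0488 → 2-byte form D2 88 at offsets 2–3.
U+5521 → 3-byte form E5 94 A1 at offsets 4–6.
U+A666F → 4-byte form F2 A6 99 AF at offsets 7–10.
U+631A → 3-byte form E6 8C 9A at offsets 11–13.
U+2210 → 3-byte form E2 88 90 at offsets 14–16.
U+F59AD → 4-byte form F3 B5 A6 AD at offsets 17–20.
Offset 17 falls in char 7's range; it's byte 1 of F3 B5 A6 AD = 0xF3.

0xF3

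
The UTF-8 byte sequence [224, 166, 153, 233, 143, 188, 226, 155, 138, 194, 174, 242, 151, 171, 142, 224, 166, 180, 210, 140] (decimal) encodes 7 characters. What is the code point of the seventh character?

Offset 0: leading byte 0xE0 = 11100000 → 3-byte char #1 = E0 A6 99.
Offset 3: leading byte 0xE9 = 11101001 → 3-byte char #2 = E9 8F BC.
Offset 6: leading byte 0xE2 = 11100010 → 3-byte char #3 = E2 9B 8A.
Offset 9: leading byte 0xC2 = 11000010 → 2-byte char #4 = C2 AE.
Offset 11: leading byte 0xF2 = 11110010 → 4-byte char #5 = F2 97 AB 8E.
Offset 15: leading byte 0xE0 = 11100000 → 3-byte char #6 = E0 A6 B4.
Offset 18: leading byte 0xD2 = 11010010 → 2-byte char #7 = D2 8C.
Leading byte 0xD2 = 11010010 matches 110xxxxx → 2-byte sequence.
Byte 1: 0xD2 = 11010010, payload 10010 (5 bits).
Byte 2: 0x8C = 10001100 (10xxxxxx ✓), payload 001100.
Concatenate: 10010001100 = 0x48C (11 bits → U+048C).

U+048C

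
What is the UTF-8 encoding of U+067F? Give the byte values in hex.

D9 BF

U+067F = 0x67F = 1663 decimal. In range U+0080–U+07FF → 2-byte form: 110xxxxx 10xxxxxx.
Binary (11 bits): 11001111111.
Split 5+6: 11001 | 111111.
Byte 1: 11011001 = 0xD9.
Byte 2: 10111111 = 0xBF.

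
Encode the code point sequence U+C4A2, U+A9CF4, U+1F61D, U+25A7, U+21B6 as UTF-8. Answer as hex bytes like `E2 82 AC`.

U+C4A2: 3-byte form → EC 92 A2.
U+A9CF4: 4-byte form → F2 A9 B3 B4.
U+1F61D: 4-byte form → F0 9F 98 9D.
U+25A7: 3-byte form → E2 96 A7.
U+21B6: 3-byte form → E2 86 B6.
Concatenated (17 bytes): EC 92 A2 F2 A9 B3 B4 F0 9F 98 9D E2 96 A7 E2 86 B6.

EC 92 A2 F2 A9 B3 B4 F0 9F 98 9D E2 96 A7 E2 86 B6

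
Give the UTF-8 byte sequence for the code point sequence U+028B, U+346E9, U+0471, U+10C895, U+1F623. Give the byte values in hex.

U+028B: 2-byte form → CA 8B.
U+346E9: 4-byte form → F0 B4 9B A9.
U+0471: 2-byte form → D1 B1.
U+10C895: 4-byte form → F4 8C A2 95.
U+1F623: 4-byte form → F0 9F 98 A3.
Concatenated (16 bytes): CA 8B F0 B4 9B A9 D1 B1 F4 8C A2 95 F0 9F 98 A3.

CA 8B F0 B4 9B A9 D1 B1 F4 8C A2 95 F0 9F 98 A3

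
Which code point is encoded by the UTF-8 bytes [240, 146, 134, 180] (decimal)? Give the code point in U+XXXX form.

Leading byte 0xF0 = 11110000 matches 11110xxx → 4-byte sequence.
Byte 1: 0xF0 = 11110000, payload 000 (3 bits).
Byte 2: 0x92 = 10010010 (10xxxxxx ✓), payload 010010.
Byte 3: 0x86 = 10000110 (10xxxxxx ✓), payload 000110.
Byte 4: 0xB4 = 10110100 (10xxxxxx ✓), payload 110100.
Concatenate: 000010010000110110100 = 0x121B4 (21 bits → U+121B4).

U+121B4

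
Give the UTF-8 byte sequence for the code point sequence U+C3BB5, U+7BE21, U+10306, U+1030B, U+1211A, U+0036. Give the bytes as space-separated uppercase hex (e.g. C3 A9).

F3 83 AE B5 F1 BB B8 A1 F0 90 8C 86 F0 90 8C 8B F0 92 84 9A 36

U+C3BB5: 4-byte form → F3 83 AE B5.
U+7BE21: 4-byte form → F1 BB B8 A1.
U+10306: 4-byte form → F0 90 8C 86.
U+1030B: 4-byte form → F0 90 8C 8B.
U+1211A: 4-byte form → F0 92 84 9A.
U+0036: 1-byte form → 36.
Concatenated (21 bytes): F3 83 AE B5 F1 BB B8 A1 F0 90 8C 86 F0 90 8C 8B F0 92 84 9A 36.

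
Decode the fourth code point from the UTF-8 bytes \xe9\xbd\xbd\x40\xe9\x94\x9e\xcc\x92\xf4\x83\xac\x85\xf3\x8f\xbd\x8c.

U+0312

Offset 0: leading byte 0xE9 = 11101001 → 3-byte char #1 = E9 BD BD.
Offset 3: leading byte 0x40 = 01000000 → 1-byte char #2 = 40.
Offset 4: leading byte 0xE9 = 11101001 → 3-byte char #3 = E9 94 9E.
Offset 7: leading byte 0xCC = 11001100 → 2-byte char #4 = CC 92.
Leading byte 0xCC = 11001100 matches 110xxxxx → 2-byte sequence.
Byte 1: 0xCC = 11001100, payload 01100 (5 bits).
Byte 2: 0x92 = 10010010 (10xxxxxx ✓), payload 010010.
Concatenate: 01100010010 = 0x312 (11 bits → U+0312).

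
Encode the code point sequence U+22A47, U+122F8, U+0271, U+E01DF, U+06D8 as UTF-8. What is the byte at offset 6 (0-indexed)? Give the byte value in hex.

0x8B

U+22A47 → 4-byte form F0 A2 A9 87 at offsets 0–3.
U+122F8 → 4-byte form F0 92 8B B8 at offsets 4–7.
Offset 6 falls in char 2's range; it's byte 3 of F0 92 8B B8 = 0x8B.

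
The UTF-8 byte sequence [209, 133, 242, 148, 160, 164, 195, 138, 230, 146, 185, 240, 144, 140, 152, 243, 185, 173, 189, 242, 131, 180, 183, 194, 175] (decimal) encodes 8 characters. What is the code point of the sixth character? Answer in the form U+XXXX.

U+F9B7D

Offset 0: leading byte 0xD1 = 11010001 → 2-byte char #1 = D1 85.
Offset 2: leading byte 0xF2 = 11110010 → 4-byte char #2 = F2 94 A0 A4.
Offset 6: leading byte 0xC3 = 11000011 → 2-byte char #3 = C3 8A.
Offset 8: leading byte 0xE6 = 11100110 → 3-byte char #4 = E6 92 B9.
Offset 11: leading byte 0xF0 = 11110000 → 4-byte char #5 = F0 90 8C 98.
Offset 15: leading byte 0xF3 = 11110011 → 4-byte char #6 = F3 B9 AD BD.
Leading byte 0xF3 = 11110011 matches 11110xxx → 4-byte sequence.
Byte 1: 0xF3 = 11110011, payload 011 (3 bits).
Byte 2: 0xB9 = 10111001 (10xxxxxx ✓), payload 111001.
Byte 3: 0xAD = 10101101 (10xxxxxx ✓), payload 101101.
Byte 4: 0xBD = 10111101 (10xxxxxx ✓), payload 111101.
Concatenate: 011111001101101111101 = 0xF9B7D (21 bits → U+F9B7D).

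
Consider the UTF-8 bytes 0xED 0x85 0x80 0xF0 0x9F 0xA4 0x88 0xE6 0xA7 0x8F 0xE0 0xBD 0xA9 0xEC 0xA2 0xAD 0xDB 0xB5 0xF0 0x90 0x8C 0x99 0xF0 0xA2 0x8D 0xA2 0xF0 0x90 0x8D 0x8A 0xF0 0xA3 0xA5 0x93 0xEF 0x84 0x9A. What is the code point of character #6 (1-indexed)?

Offset 0: leading byte 0xED = 11101101 → 3-byte char #1 = ED 85 80.
Offset 3: leading byte 0xF0 = 11110000 → 4-byte char #2 = F0 9F A4 88.
Offset 7: leading byte 0xE6 = 11100110 → 3-byte char #3 = E6 A7 8F.
Offset 10: leading byte 0xE0 = 11100000 → 3-byte char #4 = E0 BD A9.
Offset 13: leading byte 0xEC = 11101100 → 3-byte char #5 = EC A2 AD.
Offset 16: leading byte 0xDB = 11011011 → 2-byte char #6 = DB B5.
Leading byte 0xDB = 11011011 matches 110xxxxx → 2-byte sequence.
Byte 1: 0xDB = 11011011, payload 11011 (5 bits).
Byte 2: 0xB5 = 10110101 (10xxxxxx ✓), payload 110101.
Concatenate: 11011110101 = 0x6F5 (11 bits → U+06F5).

U+06F5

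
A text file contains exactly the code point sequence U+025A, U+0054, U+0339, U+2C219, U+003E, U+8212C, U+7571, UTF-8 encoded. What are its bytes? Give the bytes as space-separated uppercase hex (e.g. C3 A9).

C9 9A 54 CC B9 F0 AC 88 99 3E F2 82 84 AC E7 95 B1

U+025A: 2-byte form → C9 9A.
U+0054: 1-byte form → 54.
U+0339: 2-byte form → CC B9.
U+2C219: 4-byte form → F0 AC 88 99.
U+003E: 1-byte form → 3E.
U+8212C: 4-byte form → F2 82 84 AC.
U+7571: 3-byte form → E7 95 B1.
Concatenated (17 bytes): C9 9A 54 CC B9 F0 AC 88 99 3E F2 82 84 AC E7 95 B1.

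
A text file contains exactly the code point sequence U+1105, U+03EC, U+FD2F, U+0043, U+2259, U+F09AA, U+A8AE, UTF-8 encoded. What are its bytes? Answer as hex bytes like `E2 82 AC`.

U+1105: 3-byte form → E1 84 85.
U+03EC: 2-byte form → CF AC.
U+FD2F: 3-byte form → EF B4 AF.
U+0043: 1-byte form → 43.
U+2259: 3-byte form → E2 89 99.
U+F09AA: 4-byte form → F3 B0 A6 AA.
U+A8AE: 3-byte form → EA A2 AE.
Concatenated (19 bytes): E1 84 85 CF AC EF B4 AF 43 E2 89 99 F3 B0 A6 AA EA A2 AE.

E1 84 85 CF AC EF B4 AF 43 E2 89 99 F3 B0 A6 AA EA A2 AE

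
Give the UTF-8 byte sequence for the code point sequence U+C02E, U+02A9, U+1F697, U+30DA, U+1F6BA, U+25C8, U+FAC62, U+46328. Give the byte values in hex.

U+C02E: 3-byte form → EC 80 AE.
U+02A9: 2-byte form → CA A9.
U+1F697: 4-byte form → F0 9F 9A 97.
U+30DA: 3-byte form → E3 83 9A.
U+1F6BA: 4-byte form → F0 9F 9A BA.
U+25C8: 3-byte form → E2 97 88.
U+FAC62: 4-byte form → F3 BA B1 A2.
U+46328: 4-byte form → F1 86 8C A8.
Concatenated (27 bytes): EC 80 AE CA A9 F0 9F 9A 97 E3 83 9A F0 9F 9A BA E2 97 88 F3 BA B1 A2 F1 86 8C A8.

EC 80 AE CA A9 F0 9F 9A 97 E3 83 9A F0 9F 9A BA E2 97 88 F3 BA B1 A2 F1 86 8C A8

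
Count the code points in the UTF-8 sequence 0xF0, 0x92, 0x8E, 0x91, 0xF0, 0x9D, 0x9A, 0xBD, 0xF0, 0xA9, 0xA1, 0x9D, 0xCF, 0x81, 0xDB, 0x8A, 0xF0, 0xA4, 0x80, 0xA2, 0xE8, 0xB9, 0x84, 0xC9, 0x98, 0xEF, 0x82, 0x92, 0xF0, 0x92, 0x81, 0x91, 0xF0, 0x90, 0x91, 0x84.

11

Byte at offset 0: 0xF0 = 11110000 → 4-byte char (#1). Advance 4.
Byte at offset 4: 0xF0 = 11110000 → 4-byte char (#2). Advance 4.
Byte at offset 8: 0xF0 = 11110000 → 4-byte char (#3). Advance 4.
Byte at offset 12: 0xCF = 11001111 → 2-byte char (#4). Advance 2.
Byte at offset 14: 0xDB = 11011011 → 2-byte char (#5). Advance 2.
Byte at offset 16: 0xF0 = 11110000 → 4-byte char (#6). Advance 4.
Byte at offset 20: 0xE8 = 11101000 → 3-byte char (#7). Advance 3.
Byte at offset 23: 0xC9 = 11001001 → 2-byte char (#8). Advance 2.
Byte at offset 25: 0xEF = 11101111 → 3-byte char (#9). Advance 3.
Byte at offset 28: 0xF0 = 11110000 → 4-byte char (#10). Advance 4.
Byte at offset 32: 0xF0 = 11110000 → 4-byte char (#11). Advance 4.
Reached end at offset 36 after 11 code points.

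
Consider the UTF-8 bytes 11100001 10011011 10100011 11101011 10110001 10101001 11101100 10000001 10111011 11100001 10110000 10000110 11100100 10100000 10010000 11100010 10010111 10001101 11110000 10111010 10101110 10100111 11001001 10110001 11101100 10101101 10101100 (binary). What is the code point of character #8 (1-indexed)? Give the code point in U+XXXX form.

Offset 0: leading byte 0xE1 = 11100001 → 3-byte char #1 = E1 9B A3.
Offset 3: leading byte 0xEB = 11101011 → 3-byte char #2 = EB B1 A9.
Offset 6: leading byte 0xEC = 11101100 → 3-byte char #3 = EC 81 BB.
Offset 9: leading byte 0xE1 = 11100001 → 3-byte char #4 = E1 B0 86.
Offset 12: leading byte 0xE4 = 11100100 → 3-byte char #5 = E4 A0 90.
Offset 15: leading byte 0xE2 = 11100010 → 3-byte char #6 = E2 97 8D.
Offset 18: leading byte 0xF0 = 11110000 → 4-byte char #7 = F0 BA AE A7.
Offset 22: leading byte 0xC9 = 11001001 → 2-byte char #8 = C9 B1.
Leading byte 0xC9 = 11001001 matches 110xxxxx → 2-byte sequence.
Byte 1: 0xC9 = 11001001, payload 01001 (5 bits).
Byte 2: 0xB1 = 10110001 (10xxxxxx ✓), payload 110001.
Concatenate: 01001110001 = 0x271 (11 bits → U+0271).

U+0271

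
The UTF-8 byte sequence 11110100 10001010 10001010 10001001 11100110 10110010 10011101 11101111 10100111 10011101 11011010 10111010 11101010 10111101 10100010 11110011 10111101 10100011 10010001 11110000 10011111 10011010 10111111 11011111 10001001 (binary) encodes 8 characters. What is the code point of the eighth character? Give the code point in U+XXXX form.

U+07C9

Offset 0: leading byte 0xF4 = 11110100 → 4-byte char #1 = F4 8A 8A 89.
Offset 4: leading byte 0xE6 = 11100110 → 3-byte char #2 = E6 B2 9D.
Offset 7: leading byte 0xEF = 11101111 → 3-byte char #3 = EF A7 9D.
Offset 10: leading byte 0xDA = 11011010 → 2-byte char #4 = DA BA.
Offset 12: leading byte 0xEA = 11101010 → 3-byte char #5 = EA BD A2.
Offset 15: leading byte 0xF3 = 11110011 → 4-byte char #6 = F3 BD A3 91.
Offset 19: leading byte 0xF0 = 11110000 → 4-byte char #7 = F0 9F 9A BF.
Offset 23: leading byte 0xDF = 11011111 → 2-byte char #8 = DF 89.
Leading byte 0xDF = 11011111 matches 110xxxxx → 2-byte sequence.
Byte 1: 0xDF = 11011111, payload 11111 (5 bits).
Byte 2: 0x89 = 10001001 (10xxxxxx ✓), payload 001001.
Concatenate: 11111001001 = 0x7C9 (11 bits → U+07C9).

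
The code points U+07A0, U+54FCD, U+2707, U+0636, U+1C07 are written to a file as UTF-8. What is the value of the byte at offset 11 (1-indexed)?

1-indexed offset 11 is 0-indexed offset 10.
U+07A0 → 2-byte form DE A0 at offsets 0–1.
U+54FCD → 4-byte form F1 94 BF 8D at offsets 2–5.
U+2707 → 3-byte form E2 9C 87 at offsets 6–8.
U+0636 → 2-byte form D8 B6 at offsets 9–10.
Offset 10 falls in char 4's range; it's byte 2 of D8 B6 = 0xB6.

0xB6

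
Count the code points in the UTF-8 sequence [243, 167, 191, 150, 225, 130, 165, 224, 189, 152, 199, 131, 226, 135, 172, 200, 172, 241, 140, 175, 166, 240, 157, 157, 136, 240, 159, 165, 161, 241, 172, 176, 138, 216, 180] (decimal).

11

Byte at offset 0: 0xF3 = 11110011 → 4-byte char (#1). Advance 4.
Byte at offset 4: 0xE1 = 11100001 → 3-byte char (#2). Advance 3.
Byte at offset 7: 0xE0 = 11100000 → 3-byte char (#3). Advance 3.
Byte at offset 10: 0xC7 = 11000111 → 2-byte char (#4). Advance 2.
Byte at offset 12: 0xE2 = 11100010 → 3-byte char (#5). Advance 3.
Byte at offset 15: 0xC8 = 11001000 → 2-byte char (#6). Advance 2.
Byte at offset 17: 0xF1 = 11110001 → 4-byte char (#7). Advance 4.
Byte at offset 21: 0xF0 = 11110000 → 4-byte char (#8). Advance 4.
Byte at offset 25: 0xF0 = 11110000 → 4-byte char (#9). Advance 4.
Byte at offset 29: 0xF1 = 11110001 → 4-byte char (#10). Advance 4.
Byte at offset 33: 0xD8 = 11011000 → 2-byte char (#11). Advance 2.
Reached end at offset 35 after 11 code points.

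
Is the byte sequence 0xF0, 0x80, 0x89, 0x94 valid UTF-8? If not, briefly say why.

Leading byte 0xF0 = 11110000 → 4-byte form.
Continuation bytes all match 10xxxxxx. Payload decodes to 0x254.
But 0x254 < 0x10000, the minimum for a 4-byte sequence — this is an overlong encoding.

invalid (overlong encoding)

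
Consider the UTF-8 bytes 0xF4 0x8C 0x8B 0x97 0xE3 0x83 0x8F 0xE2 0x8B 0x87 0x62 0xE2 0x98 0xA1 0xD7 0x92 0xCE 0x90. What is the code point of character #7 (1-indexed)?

Offset 0: leading byte 0xF4 = 11110100 → 4-byte char #1 = F4 8C 8B 97.
Offset 4: leading byte 0xE3 = 11100011 → 3-byte char #2 = E3 83 8F.
Offset 7: leading byte 0xE2 = 11100010 → 3-byte char #3 = E2 8B 87.
Offset 10: leading byte 0x62 = 01100010 → 1-byte char #4 = 62.
Offset 11: leading byte 0xE2 = 11100010 → 3-byte char #5 = E2 98 A1.
Offset 14: leading byte 0xD7 = 11010111 → 2-byte char #6 = D7 92.
Offset 16: leading byte 0xCE = 11001110 → 2-byte char #7 = CE 90.
Leading byte 0xCE = 11001110 matches 110xxxxx → 2-byte sequence.
Byte 1: 0xCE = 11001110, payload 01110 (5 bits).
Byte 2: 0x90 = 10010000 (10xxxxxx ✓), payload 010000.
Concatenate: 01110010000 = 0x390 (11 bits → U+0390).

U+0390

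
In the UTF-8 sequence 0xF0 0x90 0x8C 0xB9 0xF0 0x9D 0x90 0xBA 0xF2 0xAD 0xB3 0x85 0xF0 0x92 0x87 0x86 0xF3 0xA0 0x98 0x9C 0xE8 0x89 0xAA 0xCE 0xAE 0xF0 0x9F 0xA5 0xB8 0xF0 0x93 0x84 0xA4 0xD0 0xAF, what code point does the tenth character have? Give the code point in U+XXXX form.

Offset 0: leading byte 0xF0 = 11110000 → 4-byte char #1 = F0 90 8C B9.
Offset 4: leading byte 0xF0 = 11110000 → 4-byte char #2 = F0 9D 90 BA.
Offset 8: leading byte 0xF2 = 11110010 → 4-byte char #3 = F2 AD B3 85.
Offset 12: leading byte 0xF0 = 11110000 → 4-byte char #4 = F0 92 87 86.
Offset 16: leading byte 0xF3 = 11110011 → 4-byte char #5 = F3 A0 98 9C.
Offset 20: leading byte 0xE8 = 11101000 → 3-byte char #6 = E8 89 AA.
Offset 23: leading byte 0xCE = 11001110 → 2-byte char #7 = CE AE.
Offset 25: leading byte 0xF0 = 11110000 → 4-byte char #8 = F0 9F A5 B8.
Offset 29: leading byte 0xF0 = 11110000 → 4-byte char #9 = F0 93 84 A4.
Offset 33: leading byte 0xD0 = 11010000 → 2-byte char #10 = D0 AF.
Leading byte 0xD0 = 11010000 matches 110xxxxx → 2-byte sequence.
Byte 1: 0xD0 = 11010000, payload 10000 (5 bits).
Byte 2: 0xAF = 10101111 (10xxxxxx ✓), payload 101111.
Concatenate: 10000101111 = 0x42F (11 bits → U+042F).

U+042F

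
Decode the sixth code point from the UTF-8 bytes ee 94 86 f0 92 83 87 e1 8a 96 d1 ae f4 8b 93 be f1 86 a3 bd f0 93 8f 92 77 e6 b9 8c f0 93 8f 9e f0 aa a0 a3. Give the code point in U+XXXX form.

Offset 0: leading byte 0xEE = 11101110 → 3-byte char #1 = EE 94 86.
Offset 3: leading byte 0xF0 = 11110000 → 4-byte char #2 = F0 92 83 87.
Offset 7: leading byte 0xE1 = 11100001 → 3-byte char #3 = E1 8A 96.
Offset 10: leading byte 0xD1 = 11010001 → 2-byte char #4 = D1 AE.
Offset 12: leading byte 0xF4 = 11110100 → 4-byte char #5 = F4 8B 93 BE.
Offset 16: leading byte 0xF1 = 11110001 → 4-byte char #6 = F1 86 A3 BD.
Leading byte 0xF1 = 11110001 matches 11110xxx → 4-byte sequence.
Byte 1: 0xF1 = 11110001, payload 001 (3 bits).
Byte 2: 0x86 = 10000110 (10xxxxxx ✓), payload 000110.
Byte 3: 0xA3 = 10100011 (10xxxxxx ✓), payload 100011.
Byte 4: 0xBD = 10111101 (10xxxxxx ✓), payload 111101.
Concatenate: 001000110100011111101 = 0x468FD (21 bits → U+468FD).

U+468FD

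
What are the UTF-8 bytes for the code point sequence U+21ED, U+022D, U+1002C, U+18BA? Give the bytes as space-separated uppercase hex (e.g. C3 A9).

E2 87 AD C8 AD F0 90 80 AC E1 A2 BA

U+21ED: 3-byte form → E2 87 AD.
U+022D: 2-byte form → C8 AD.
U+1002C: 4-byte form → F0 90 80 AC.
U+18BA: 3-byte form → E1 A2 BA.
Concatenated (12 bytes): E2 87 AD C8 AD F0 90 80 AC E1 A2 BA.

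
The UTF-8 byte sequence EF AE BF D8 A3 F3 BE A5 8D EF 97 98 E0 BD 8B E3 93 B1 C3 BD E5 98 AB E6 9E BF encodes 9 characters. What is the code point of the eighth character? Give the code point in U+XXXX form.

Offset 0: leading byte 0xEF = 11101111 → 3-byte char #1 = EF AE BF.
Offset 3: leading byte 0xD8 = 11011000 → 2-byte char #2 = D8 A3.
Offset 5: leading byte 0xF3 = 11110011 → 4-byte char #3 = F3 BE A5 8D.
Offset 9: leading byte 0xEF = 11101111 → 3-byte char #4 = EF 97 98.
Offset 12: leading byte 0xE0 = 11100000 → 3-byte char #5 = E0 BD 8B.
Offset 15: leading byte 0xE3 = 11100011 → 3-byte char #6 = E3 93 B1.
Offset 18: leading byte 0xC3 = 11000011 → 2-byte char #7 = C3 BD.
Offset 20: leading byte 0xE5 = 11100101 → 3-byte char #8 = E5 98 AB.
Leading byte 0xE5 = 11100101 matches 1110xxxx → 3-byte sequence.
Byte 1: 0xE5 = 11100101, payload 0101 (4 bits).
Byte 2: 0x98 = 10011000 (10xxxxxx ✓), payload 011000.
Byte 3: 0xAB = 10101011 (10xxxxxx ✓), payload 101011.
Concatenate: 0101011000101011 = 0x562B (16 bits → U+562B).

U+562B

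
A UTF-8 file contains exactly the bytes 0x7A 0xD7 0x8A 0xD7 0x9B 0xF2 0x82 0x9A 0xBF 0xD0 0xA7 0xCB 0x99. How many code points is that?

Byte at offset 0: 0x7A = 01111010 → 1-byte char (#1). Advance 1.
Byte at offset 1: 0xD7 = 11010111 → 2-byte char (#2). Advance 2.
Byte at offset 3: 0xD7 = 11010111 → 2-byte char (#3). Advance 2.
Byte at offset 5: 0xF2 = 11110010 → 4-byte char (#4). Advance 4.
Byte at offset 9: 0xD0 = 11010000 → 2-byte char (#5). Advance 2.
Byte at offset 11: 0xCB = 11001011 → 2-byte char (#6). Advance 2.
Reached end at offset 13 after 6 code points.

6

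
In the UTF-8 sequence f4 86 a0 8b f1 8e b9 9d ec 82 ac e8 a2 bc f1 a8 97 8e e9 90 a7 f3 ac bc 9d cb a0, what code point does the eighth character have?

U+02E0

Offset 0: leading byte 0xF4 = 11110100 → 4-byte char #1 = F4 86 A0 8B.
Offset 4: leading byte 0xF1 = 11110001 → 4-byte char #2 = F1 8E B9 9D.
Offset 8: leading byte 0xEC = 11101100 → 3-byte char #3 = EC 82 AC.
Offset 11: leading byte 0xE8 = 11101000 → 3-byte char #4 = E8 A2 BC.
Offset 14: leading byte 0xF1 = 11110001 → 4-byte char #5 = F1 A8 97 8E.
Offset 18: leading byte 0xE9 = 11101001 → 3-byte char #6 = E9 90 A7.
Offset 21: leading byte 0xF3 = 11110011 → 4-byte char #7 = F3 AC BC 9D.
Offset 25: leading byte 0xCB = 11001011 → 2-byte char #8 = CB A0.
Leading byte 0xCB = 11001011 matches 110xxxxx → 2-byte sequence.
Byte 1: 0xCB = 11001011, payload 01011 (5 bits).
Byte 2: 0xA0 = 10100000 (10xxxxxx ✓), payload 100000.
Concatenate: 01011100000 = 0x2E0 (11 bits → U+02E0).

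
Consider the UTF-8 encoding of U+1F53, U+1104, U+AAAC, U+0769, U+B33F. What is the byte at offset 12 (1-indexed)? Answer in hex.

1-indexed offset 12 is 0-indexed offset 11.
U+1F53 → 3-byte form E1 BD 93 at offsets 0–2.
U+1104 → 3-byte form E1 84 84 at offsets 3–5.
U+AAAC → 3-byte form EA AA AC at offsets 6–8.
U+0769 → 2-byte form DD A9 at offsets 9–10.
U+B33F → 3-byte form EB 8C BF at offsets 11–13.
Offset 11 falls in char 5's range; it's byte 1 of EB 8C BF = 0xEB.

0xEB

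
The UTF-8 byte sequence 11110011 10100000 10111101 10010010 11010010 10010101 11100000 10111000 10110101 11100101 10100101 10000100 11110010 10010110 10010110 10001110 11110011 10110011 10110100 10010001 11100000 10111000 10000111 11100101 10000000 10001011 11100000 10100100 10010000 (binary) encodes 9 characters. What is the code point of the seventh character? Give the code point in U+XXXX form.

Offset 0: leading byte 0xF3 = 11110011 → 4-byte char #1 = F3 A0 BD 92.
Offset 4: leading byte 0xD2 = 11010010 → 2-byte char #2 = D2 95.
Offset 6: leading byte 0xE0 = 11100000 → 3-byte char #3 = E0 B8 B5.
Offset 9: leading byte 0xE5 = 11100101 → 3-byte char #4 = E5 A5 84.
Offset 12: leading byte 0xF2 = 11110010 → 4-byte char #5 = F2 96 96 8E.
Offset 16: leading byte 0xF3 = 11110011 → 4-byte char #6 = F3 B3 B4 91.
Offset 20: leading byte 0xE0 = 11100000 → 3-byte char #7 = E0 B8 87.
Leading byte 0xE0 = 11100000 matches 1110xxxx → 3-byte sequence.
Byte 1: 0xE0 = 11100000, payload 0000 (4 bits).
Byte 2: 0xB8 = 10111000 (10xxxxxx ✓), payload 111000.
Byte 3: 0x87 = 10000111 (10xxxxxx ✓), payload 000111.
Concatenate: 0000111000000111 = 0xE07 (16 bits → U+0E07).

U+0E07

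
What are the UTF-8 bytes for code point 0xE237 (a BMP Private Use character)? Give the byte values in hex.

EE 88 B7

U+E237 = 0xE237 = 57911 decimal. In range U+0800–U+FFFF → 3-byte form: 1110xxxx 10xxxxxx 10xxxxxx.
Binary (16 bits): 1110001000110111.
Split 4+6+6: 1110 | 001000 | 110111.
Byte 1: 11101110 = 0xEE.
Byte 2: 10001000 = 0x88.
Byte 3: 10110111 = 0xB7.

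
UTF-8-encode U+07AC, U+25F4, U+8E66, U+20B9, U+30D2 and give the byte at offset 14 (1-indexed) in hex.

0x92

1-indexed offset 14 is 0-indexed offset 13.
U+07AC → 2-byte form DE AC at offsets 0–1.
U+25F4 → 3-byte form E2 97 B4 at offsets 2–4.
U+8E66 → 3-byte form E8 B9 A6 at offsets 5–7.
U+20B9 → 3-byte form E2 82 B9 at offsets 8–10.
U+30D2 → 3-byte form E3 83 92 at offsets 11–13.
Offset 13 falls in char 5's range; it's byte 3 of E3 83 92 = 0x92.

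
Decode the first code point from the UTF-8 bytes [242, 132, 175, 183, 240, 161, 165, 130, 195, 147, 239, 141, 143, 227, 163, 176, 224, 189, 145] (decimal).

Offset 0: leading byte 0xF2 = 11110010 → 4-byte char #1 = F2 84 AF B7.
Leading byte 0xF2 = 11110010 matches 11110xxx → 4-byte sequence.
Byte 1: 0xF2 = 11110010, payload 010 (3 bits).
Byte 2: 0x84 = 10000100 (10xxxxxx ✓), payload 000100.
Byte 3: 0xAF = 10101111 (10xxxxxx ✓), payload 101111.
Byte 4: 0xB7 = 10110111 (10xxxxxx ✓), payload 110111.
Concatenate: 010000100101111110111 = 0x84BF7 (21 bits → U+84BF7).

U+84BF7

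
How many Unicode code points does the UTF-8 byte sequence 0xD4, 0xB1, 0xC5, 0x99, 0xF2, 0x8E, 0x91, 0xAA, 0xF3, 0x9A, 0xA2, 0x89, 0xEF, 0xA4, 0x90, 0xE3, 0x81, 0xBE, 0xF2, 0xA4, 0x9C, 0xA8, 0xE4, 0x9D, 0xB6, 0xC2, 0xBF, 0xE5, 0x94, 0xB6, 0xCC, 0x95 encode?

Byte at offset 0: 0xD4 = 11010100 → 2-byte char (#1). Advance 2.
Byte at offset 2: 0xC5 = 11000101 → 2-byte char (#2). Advance 2.
Byte at offset 4: 0xF2 = 11110010 → 4-byte char (#3). Advance 4.
Byte at offset 8: 0xF3 = 11110011 → 4-byte char (#4). Advance 4.
Byte at offset 12: 0xEF = 11101111 → 3-byte char (#5). Advance 3.
Byte at offset 15: 0xE3 = 11100011 → 3-byte char (#6). Advance 3.
Byte at offset 18: 0xF2 = 11110010 → 4-byte char (#7). Advance 4.
Byte at offset 22: 0xE4 = 11100100 → 3-byte char (#8). Advance 3.
Byte at offset 25: 0xC2 = 11000010 → 2-byte char (#9). Advance 2.
Byte at offset 27: 0xE5 = 11100101 → 3-byte char (#10). Advance 3.
Byte at offset 30: 0xCC = 11001100 → 2-byte char (#11). Advance 2.
Reached end at offset 32 after 11 code points.

11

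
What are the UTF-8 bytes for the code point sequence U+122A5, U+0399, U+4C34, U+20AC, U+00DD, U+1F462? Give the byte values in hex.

F0 92 8A A5 CE 99 E4 B0 B4 E2 82 AC C3 9D F0 9F 91 A2

U+122A5: 4-byte form → F0 92 8A A5.
U+0399: 2-byte form → CE 99.
U+4C34: 3-byte form → E4 B0 B4.
U+20AC: 3-byte form → E2 82 AC.
U+00DD: 2-byte form → C3 9D.
U+1F462: 4-byte form → F0 9F 91 A2.
Concatenated (18 bytes): F0 92 8A A5 CE 99 E4 B0 B4 E2 82 AC C3 9D F0 9F 91 A2.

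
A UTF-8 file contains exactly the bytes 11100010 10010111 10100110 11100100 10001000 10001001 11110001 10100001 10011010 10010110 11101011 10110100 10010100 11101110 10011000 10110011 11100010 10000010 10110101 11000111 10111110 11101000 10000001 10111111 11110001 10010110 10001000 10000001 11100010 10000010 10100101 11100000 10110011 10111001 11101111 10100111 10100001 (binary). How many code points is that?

12

Byte at offset 0: 0xE2 = 11100010 → 3-byte char (#1). Advance 3.
Byte at offset 3: 0xE4 = 11100100 → 3-byte char (#2). Advance 3.
Byte at offset 6: 0xF1 = 11110001 → 4-byte char (#3). Advance 4.
Byte at offset 10: 0xEB = 11101011 → 3-byte char (#4). Advance 3.
Byte at offset 13: 0xEE = 11101110 → 3-byte char (#5). Advance 3.
Byte at offset 16: 0xE2 = 11100010 → 3-byte char (#6). Advance 3.
Byte at offset 19: 0xC7 = 11000111 → 2-byte char (#7). Advance 2.
Byte at offset 21: 0xE8 = 11101000 → 3-byte char (#8). Advance 3.
Byte at offset 24: 0xF1 = 11110001 → 4-byte char (#9). Advance 4.
Byte at offset 28: 0xE2 = 11100010 → 3-byte char (#10). Advance 3.
Byte at offset 31: 0xE0 = 11100000 → 3-byte char (#11). Advance 3.
Byte at offset 34: 0xEF = 11101111 → 3-byte char (#12). Advance 3.
Reached end at offset 37 after 12 code points.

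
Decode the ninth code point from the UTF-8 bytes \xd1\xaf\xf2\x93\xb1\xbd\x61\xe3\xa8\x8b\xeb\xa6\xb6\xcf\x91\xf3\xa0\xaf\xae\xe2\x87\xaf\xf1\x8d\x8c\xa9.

U+4D329

Offset 0: leading byte 0xD1 = 11010001 → 2-byte char #1 = D1 AF.
Offset 2: leading byte 0xF2 = 11110010 → 4-byte char #2 = F2 93 B1 BD.
Offset 6: leading byte 0x61 = 01100001 → 1-byte char #3 = 61.
Offset 7: leading byte 0xE3 = 11100011 → 3-byte char #4 = E3 A8 8B.
Offset 10: leading byte 0xEB = 11101011 → 3-byte char #5 = EB A6 B6.
Offset 13: leading byte 0xCF = 11001111 → 2-byte char #6 = CF 91.
Offset 15: leading byte 0xF3 = 11110011 → 4-byte char #7 = F3 A0 AF AE.
Offset 19: leading byte 0xE2 = 11100010 → 3-byte char #8 = E2 87 AF.
Offset 22: leading byte 0xF1 = 11110001 → 4-byte char #9 = F1 8D 8C A9.
Leading byte 0xF1 = 11110001 matches 11110xxx → 4-byte sequence.
Byte 1: 0xF1 = 11110001, payload 001 (3 bits).
Byte 2: 0x8D = 10001101 (10xxxxxx ✓), payload 001101.
Byte 3: 0x8C = 10001100 (10xxxxxx ✓), payload 001100.
Byte 4: 0xA9 = 10101001 (10xxxxxx ✓), payload 101001.
Concatenate: 001001101001100101001 = 0x4D329 (21 bits → U+4D329).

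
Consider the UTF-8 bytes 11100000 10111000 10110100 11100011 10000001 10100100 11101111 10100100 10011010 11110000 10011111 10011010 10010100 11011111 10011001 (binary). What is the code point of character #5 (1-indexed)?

U+07D9

Offset 0: leading byte 0xE0 = 11100000 → 3-byte char #1 = E0 B8 B4.
Offset 3: leading byte 0xE3 = 11100011 → 3-byte char #2 = E3 81 A4.
Offset 6: leading byte 0xEF = 11101111 → 3-byte char #3 = EF A4 9A.
Offset 9: leading byte 0xF0 = 11110000 → 4-byte char #4 = F0 9F 9A 94.
Offset 13: leading byte 0xDF = 11011111 → 2-byte char #5 = DF 99.
Leading byte 0xDF = 11011111 matches 110xxxxx → 2-byte sequence.
Byte 1: 0xDF = 11011111, payload 11111 (5 bits).
Byte 2: 0x99 = 10011001 (10xxxxxx ✓), payload 011001.
Concatenate: 11111011001 = 0x7D9 (11 bits → U+07D9).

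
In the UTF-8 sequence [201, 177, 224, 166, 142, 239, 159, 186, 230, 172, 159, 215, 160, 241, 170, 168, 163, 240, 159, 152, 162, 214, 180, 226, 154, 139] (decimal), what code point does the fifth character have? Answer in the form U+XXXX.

Offset 0: leading byte 0xC9 = 11001001 → 2-byte char #1 = C9 B1.
Offset 2: leading byte 0xE0 = 11100000 → 3-byte char #2 = E0 A6 8E.
Offset 5: leading byte 0xEF = 11101111 → 3-byte char #3 = EF 9F BA.
Offset 8: leading byte 0xE6 = 11100110 → 3-byte char #4 = E6 AC 9F.
Offset 11: leading byte 0xD7 = 11010111 → 2-byte char #5 = D7 A0.
Leading byte 0xD7 = 11010111 matches 110xxxxx → 2-byte sequence.
Byte 1: 0xD7 = 11010111, payload 10111 (5 bits).
Byte 2: 0xA0 = 10100000 (10xxxxxx ✓), payload 100000.
Concatenate: 10111100000 = 0x5E0 (11 bits → U+05E0).

U+05E0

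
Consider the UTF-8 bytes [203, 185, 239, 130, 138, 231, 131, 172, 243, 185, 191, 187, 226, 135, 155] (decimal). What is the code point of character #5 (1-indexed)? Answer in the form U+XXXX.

Offset 0: leading byte 0xCB = 11001011 → 2-byte char #1 = CB B9.
Offset 2: leading byte 0xEF = 11101111 → 3-byte char #2 = EF 82 8A.
Offset 5: leading byte 0xE7 = 11100111 → 3-byte char #3 = E7 83 AC.
Offset 8: leading byte 0xF3 = 11110011 → 4-byte char #4 = F3 B9 BF BB.
Offset 12: leading byte 0xE2 = 11100010 → 3-byte char #5 = E2 87 9B.
Leading byte 0xE2 = 11100010 matches 1110xxxx → 3-byte sequence.
Byte 1: 0xE2 = 11100010, payload 0010 (4 bits).
Byte 2: 0x87 = 10000111 (10xxxxxx ✓), payload 000111.
Byte 3: 0x9B = 10011011 (10xxxxxx ✓), payload 011011.
Concatenate: 0010000111011011 = 0x21DB (16 bits → U+21DB).

U+21DB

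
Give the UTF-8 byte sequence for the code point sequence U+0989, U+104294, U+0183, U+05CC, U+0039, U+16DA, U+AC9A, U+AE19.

U+0989: 3-byte form → E0 A6 89.
U+104294: 4-byte form → F4 84 8A 94.
U+0183: 2-byte form → C6 83.
U+05CC: 2-byte form → D7 8C.
U+0039: 1-byte form → 39.
U+16DA: 3-byte form → E1 9B 9A.
U+AC9A: 3-byte form → EA B2 9A.
U+AE19: 3-byte form → EA B8 99.
Concatenated (21 bytes): E0 A6 89 F4 84 8A 94 C6 83 D7 8C 39 E1 9B 9A EA B2 9A EA B8 99.

E0 A6 89 F4 84 8A 94 C6 83 D7 8C 39 E1 9B 9A EA B2 9A EA B8 99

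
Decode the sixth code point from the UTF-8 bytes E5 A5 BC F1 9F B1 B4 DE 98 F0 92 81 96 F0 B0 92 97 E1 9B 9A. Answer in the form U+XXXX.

U+16DA

Offset 0: leading byte 0xE5 = 11100101 → 3-byte char #1 = E5 A5 BC.
Offset 3: leading byte 0xF1 = 11110001 → 4-byte char #2 = F1 9F B1 B4.
Offset 7: leading byte 0xDE = 11011110 → 2-byte char #3 = DE 98.
Offset 9: leading byte 0xF0 = 11110000 → 4-byte char #4 = F0 92 81 96.
Offset 13: leading byte 0xF0 = 11110000 → 4-byte char #5 = F0 B0 92 97.
Offset 17: leading byte 0xE1 = 11100001 → 3-byte char #6 = E1 9B 9A.
Leading byte 0xE1 = 11100001 matches 1110xxxx → 3-byte sequence.
Byte 1: 0xE1 = 11100001, payload 0001 (4 bits).
Byte 2: 0x9B = 10011011 (10xxxxxx ✓), payload 011011.
Byte 3: 0x9A = 10011010 (10xxxxxx ✓), payload 011010.
Concatenate: 0001011011011010 = 0x16DA (16 bits → U+16DA).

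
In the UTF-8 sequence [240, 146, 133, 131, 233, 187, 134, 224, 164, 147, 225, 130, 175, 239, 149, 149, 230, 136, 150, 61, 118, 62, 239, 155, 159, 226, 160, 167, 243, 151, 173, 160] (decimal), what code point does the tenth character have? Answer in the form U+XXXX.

Offset 0: leading byte 0xF0 = 11110000 → 4-byte char #1 = F0 92 85 83.
Offset 4: leading byte 0xE9 = 11101001 → 3-byte char #2 = E9 BB 86.
Offset 7: leading byte 0xE0 = 11100000 → 3-byte char #3 = E0 A4 93.
Offset 10: leading byte 0xE1 = 11100001 → 3-byte char #4 = E1 82 AF.
Offset 13: leading byte 0xEF = 11101111 → 3-byte char #5 = EF 95 95.
Offset 16: leading byte 0xE6 = 11100110 → 3-byte char #6 = E6 88 96.
Offset 19: leading byte 0x3D = 00111101 → 1-byte char #7 = 3D.
Offset 20: leading byte 0x76 = 01110110 → 1-byte char #8 = 76.
Offset 21: leading byte 0x3E = 00111110 → 1-byte char #9 = 3E.
Offset 22: leading byte 0xEF = 11101111 → 3-byte char #10 = EF 9B 9F.
Leading byte 0xEF = 11101111 matches 1110xxxx → 3-byte sequence.
Byte 1: 0xEF = 11101111, payload 1111 (4 bits).
Byte 2: 0x9B = 10011011 (10xxxxxx ✓), payload 011011.
Byte 3: 0x9F = 10011111 (10xxxxxx ✓), payload 011111.
Concatenate: 1111011011011111 = 0xF6DF (16 bits → U+F6DF).

U+F6DF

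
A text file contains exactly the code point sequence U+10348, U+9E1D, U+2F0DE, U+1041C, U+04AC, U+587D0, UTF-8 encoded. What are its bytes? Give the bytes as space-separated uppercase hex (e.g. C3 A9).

U+10348: 4-byte form → F0 90 8D 88.
U+9E1D: 3-byte form → E9 B8 9D.
U+2F0DE: 4-byte form → F0 AF 83 9E.
U+1041C: 4-byte form → F0 90 90 9C.
U+04AC: 2-byte form → D2 AC.
U+587D0: 4-byte form → F1 98 9F 90.
Concatenated (21 bytes): F0 90 8D 88 E9 B8 9D F0 AF 83 9E F0 90 90 9C D2 AC F1 98 9F 90.

F0 90 8D 88 E9 B8 9D F0 AF 83 9E F0 90 90 9C D2 AC F1 98 9F 90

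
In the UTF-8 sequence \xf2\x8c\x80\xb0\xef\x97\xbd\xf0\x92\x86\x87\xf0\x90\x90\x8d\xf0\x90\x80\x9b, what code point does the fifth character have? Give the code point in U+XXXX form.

Offset 0: leading byte 0xF2 = 11110010 → 4-byte char #1 = F2 8C 80 B0.
Offset 4: leading byte 0xEF = 11101111 → 3-byte char #2 = EF 97 BD.
Offset 7: leading byte 0xF0 = 11110000 → 4-byte char #3 = F0 92 86 87.
Offset 11: leading byte 0xF0 = 11110000 → 4-byte char #4 = F0 90 90 8D.
Offset 15: leading byte 0xF0 = 11110000 → 4-byte char #5 = F0 90 80 9B.
Leading byte 0xF0 = 11110000 matches 11110xxx → 4-byte sequence.
Byte 1: 0xF0 = 11110000, payload 000 (3 bits).
Byte 2: 0x90 = 10010000 (10xxxxxx ✓), payload 010000.
Byte 3: 0x80 = 10000000 (10xxxxxx ✓), payload 000000.
Byte 4: 0x9B = 10011011 (10xxxxxx ✓), payload 011011.
Concatenate: 000010000000000011011 = 0x1001B (21 bits → U+1001B).

U+1001B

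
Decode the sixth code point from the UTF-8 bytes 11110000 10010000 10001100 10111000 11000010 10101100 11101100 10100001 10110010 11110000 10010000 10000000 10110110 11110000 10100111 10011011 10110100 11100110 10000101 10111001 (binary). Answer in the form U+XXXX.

Offset 0: leading byte 0xF0 = 11110000 → 4-byte char #1 = F0 90 8C B8.
Offset 4: leading byte 0xC2 = 11000010 → 2-byte char #2 = C2 AC.
Offset 6: leading byte 0xEC = 11101100 → 3-byte char #3 = EC A1 B2.
Offset 9: leading byte 0xF0 = 11110000 → 4-byte char #4 = F0 90 80 B6.
Offset 13: leading byte 0xF0 = 11110000 → 4-byte char #5 = F0 A7 9B B4.
Offset 17: leading byte 0xE6 = 11100110 → 3-byte char #6 = E6 85 B9.
Leading byte 0xE6 = 11100110 matches 1110xxxx → 3-byte sequence.
Byte 1: 0xE6 = 11100110, payload 0110 (4 bits).
Byte 2: 0x85 = 10000101 (10xxxxxx ✓), payload 000101.
Byte 3: 0xB9 = 10111001 (10xxxxxx ✓), payload 111001.
Concatenate: 0110000101111001 = 0x6179 (16 bits → U+6179).

U+6179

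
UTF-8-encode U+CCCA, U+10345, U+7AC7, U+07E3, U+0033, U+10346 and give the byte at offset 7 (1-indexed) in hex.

0x85

1-indexed offset 7 is 0-indexed offset 6.
U+CCCA → 3-byte form EC B3 8A at offsets 0–2.
U+10345 → 4-byte form F0 90 8D 85 at offsets 3–6.
Offset 6 falls in char 2's range; it's byte 4 of F0 90 8D 85 = 0x85.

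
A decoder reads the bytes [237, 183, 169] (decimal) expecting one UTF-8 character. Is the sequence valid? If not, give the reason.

Structurally a 3-byte sequence; payload = 0xDDE9.
But 0xDDE9 is in U+D800–U+DFFF, the surrogate range. Surrogates are not Unicode scalar values and are forbidden in UTF-8.

invalid (encodes a surrogate (U+D800–U+DFFF))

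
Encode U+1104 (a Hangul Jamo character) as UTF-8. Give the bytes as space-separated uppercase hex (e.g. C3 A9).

E1 84 84

U+1104 = 0x1104 = 4356 decimal. In range U+0800–U+FFFF → 3-byte form: 1110xxxx 10xxxxxx 10xxxxxx.
Binary (16 bits): 0001000100000100.
Split 4+6+6: 0001 | 000100 | 000100.
Byte 1: 11100001 = 0xE1.
Byte 2: 10000100 = 0x84.
Byte 3: 10000100 = 0x84.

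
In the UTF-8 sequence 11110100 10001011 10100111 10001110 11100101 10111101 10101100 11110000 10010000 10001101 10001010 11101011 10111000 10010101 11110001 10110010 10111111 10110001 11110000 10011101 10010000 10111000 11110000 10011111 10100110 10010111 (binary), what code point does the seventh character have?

U+1F997

Offset 0: leading byte 0xF4 = 11110100 → 4-byte char #1 = F4 8B A7 8E.
Offset 4: leading byte 0xE5 = 11100101 → 3-byte char #2 = E5 BD AC.
Offset 7: leading byte 0xF0 = 11110000 → 4-byte char #3 = F0 90 8D 8A.
Offset 11: leading byte 0xEB = 11101011 → 3-byte char #4 = EB B8 95.
Offset 14: leading byte 0xF1 = 11110001 → 4-byte char #5 = F1 B2 BF B1.
Offset 18: leading byte 0xF0 = 11110000 → 4-byte char #6 = F0 9D 90 B8.
Offset 22: leading byte 0xF0 = 11110000 → 4-byte char #7 = F0 9F A6 97.
Leading byte 0xF0 = 11110000 matches 11110xxx → 4-byte sequence.
Byte 1: 0xF0 = 11110000, payload 000 (3 bits).
Byte 2: 0x9F = 10011111 (10xxxxxx ✓), payload 011111.
Byte 3: 0xA6 = 10100110 (10xxxxxx ✓), payload 100110.
Byte 4: 0x97 = 10010111 (10xxxxxx ✓), payload 010111.
Concatenate: 000011111100110010111 = 0x1F997 (21 bits → U+1F997).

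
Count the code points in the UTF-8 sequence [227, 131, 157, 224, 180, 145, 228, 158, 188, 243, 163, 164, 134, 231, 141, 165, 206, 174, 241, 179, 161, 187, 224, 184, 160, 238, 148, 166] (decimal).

9

Byte at offset 0: 0xE3 = 11100011 → 3-byte char (#1). Advance 3.
Byte at offset 3: 0xE0 = 11100000 → 3-byte char (#2). Advance 3.
Byte at offset 6: 0xE4 = 11100100 → 3-byte char (#3). Advance 3.
Byte at offset 9: 0xF3 = 11110011 → 4-byte char (#4). Advance 4.
Byte at offset 13: 0xE7 = 11100111 → 3-byte char (#5). Advance 3.
Byte at offset 16: 0xCE = 11001110 → 2-byte char (#6). Advance 2.
Byte at offset 18: 0xF1 = 11110001 → 4-byte char (#7). Advance 4.
Byte at offset 22: 0xE0 = 11100000 → 3-byte char (#8). Advance 3.
Byte at offset 25: 0xEE = 11101110 → 3-byte char (#9). Advance 3.
Reached end at offset 28 after 9 code points.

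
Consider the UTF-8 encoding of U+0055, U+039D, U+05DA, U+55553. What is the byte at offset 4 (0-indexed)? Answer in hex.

U+0055 → 1-byte form 55 at offsets 0–0.
U+039D → 2-byte form CE 9D at offsets 1–2.
U+05DA → 2-byte form D7 9A at offsets 3–4.
Offset 4 falls in char 3's range; it's byte 2 of D7 9A = 0x9A.

0x9A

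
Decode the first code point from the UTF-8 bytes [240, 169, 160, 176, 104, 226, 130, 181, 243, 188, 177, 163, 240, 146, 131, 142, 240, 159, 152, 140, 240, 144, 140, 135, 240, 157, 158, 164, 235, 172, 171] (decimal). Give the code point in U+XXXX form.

U+29830

Offset 0: leading byte 0xF0 = 11110000 → 4-byte char #1 = F0 A9 A0 B0.
Leading byte 0xF0 = 11110000 matches 11110xxx → 4-byte sequence.
Byte 1: 0xF0 = 11110000, payload 000 (3 bits).
Byte 2: 0xA9 = 10101001 (10xxxxxx ✓), payload 101001.
Byte 3: 0xA0 = 10100000 (10xxxxxx ✓), payload 100000.
Byte 4: 0xB0 = 10110000 (10xxxxxx ✓), payload 110000.
Concatenate: 000101001100000110000 = 0x29830 (21 bits → U+29830).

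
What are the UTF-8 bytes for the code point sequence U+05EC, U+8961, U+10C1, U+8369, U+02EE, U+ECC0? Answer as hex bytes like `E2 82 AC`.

U+05EC: 2-byte form → D7 AC.
U+8961: 3-byte form → E8 A5 A1.
U+10C1: 3-byte form → E1 83 81.
U+8369: 3-byte form → E8 8D A9.
U+02EE: 2-byte form → CB AE.
U+ECC0: 3-byte form → EE B3 80.
Concatenated (16 bytes): D7 AC E8 A5 A1 E1 83 81 E8 8D A9 CB AE EE B3 80.

D7 AC E8 A5 A1 E1 83 81 E8 8D A9 CB AE EE B3 80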